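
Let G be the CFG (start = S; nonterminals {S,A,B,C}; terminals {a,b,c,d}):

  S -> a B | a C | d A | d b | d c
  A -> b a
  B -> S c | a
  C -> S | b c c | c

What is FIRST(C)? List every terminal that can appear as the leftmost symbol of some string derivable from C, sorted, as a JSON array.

FIRST iteration:
round 1:
  A via A→b a: +{b}
  B via B→a: +{a}
  C via C→b c c: +{b}
  C via C→c: +{c}
  S via S→a B: +{a}
  S via S→d A: +{d}
  FIRST(S)={a,d}  FIRST(A)={b}  FIRST(B)={a}  FIRST(C)={b,c}
round 2:
  B via B→S c: +{d}
  C via C→S: +{a,d}
  FIRST(S)={a,d}  FIRST(A)={b}  FIRST(B)={a,d}  FIRST(C)={a,b,c,d}
round 3: (stable)
  FIRST(S)={a,d}  FIRST(A)={b}  FIRST(B)={a,d}  FIRST(C)={a,b,c,d}

FIRST(C) = ["a", "b", "c", "d"]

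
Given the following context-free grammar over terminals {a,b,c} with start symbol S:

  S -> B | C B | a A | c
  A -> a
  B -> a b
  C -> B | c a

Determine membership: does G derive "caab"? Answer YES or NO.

Convert to CNF:
  S -> C B | T0 A | T0 T1 | c
  A -> a
  B -> T0 T1
  C -> T0 T1 | T2 T0
  T0 -> a
  T1 -> b
  T2 -> c

Fill CYK table bottom-up:
  T[0,0] 'c' = {S,T2}  orig:{S}
  T[1,1] 'a' = {A,T0}  orig:{A}
  T[2,2] 'a' = {A,T0}  orig:{A}
  T[3,3] 'b' = {T1}  orig:{}
  T[0,1] 'ca' = {C}
  T[1,2] 'aa' = {S}
  T[2,3] 'ab' = {B,C,S}
  T[0,2] 'caa' = ∅
  T[1,3] 'aab' = ∅
  T[0,3] 'caab' = {S}

S ∈ T[0,3] ⇒ YES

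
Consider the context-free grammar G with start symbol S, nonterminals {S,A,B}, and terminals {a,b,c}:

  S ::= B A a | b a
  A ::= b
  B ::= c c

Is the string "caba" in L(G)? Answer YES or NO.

CNF form of G:
  S -> B X3 | T2 T1
  A -> b
  B -> T0 T0
  T0 -> c
  T1 -> a
  T2 -> b
  X3 -> A T1

Fill CYK table bottom-up:
  cell(0,0) c: {T0}  orig:{}
  cell(1,1) a: {T1}  orig:{}
  cell(2,2) b: {A,T2}  orig:{A}
  cell(3,3) a: {T1}  orig:{}
  cell(0,1) ca: ∅
  cell(1,2) ab: ∅
  cell(2,3) ba: {S,X3}  orig:{S}
  cell(0,2) cab: ∅
  cell(1,3) aba: ∅
  cell(0,3) caba: ∅

S ∉ T[0,3] ⇒ NO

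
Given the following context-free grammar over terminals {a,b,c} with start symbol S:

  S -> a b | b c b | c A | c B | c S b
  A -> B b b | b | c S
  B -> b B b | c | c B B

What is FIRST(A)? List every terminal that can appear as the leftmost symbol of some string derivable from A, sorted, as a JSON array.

FIRST iteration:
[1]
  A via A→b: +{b}
  A via A→c S: +{c}
  B via B→b B b: +{b}
  B via B→c: +{c}
  S via S→a b: +{a}
  S via S→b c b: +{b}
  S via S→c A: +{c}
  S: {a,b,c}  A: {b,c}  B: {b,c}
[2] (no change)
  S: {a,b,c}  A: {b,c}  B: {b,c}

FIRST(A) = ["b", "c"]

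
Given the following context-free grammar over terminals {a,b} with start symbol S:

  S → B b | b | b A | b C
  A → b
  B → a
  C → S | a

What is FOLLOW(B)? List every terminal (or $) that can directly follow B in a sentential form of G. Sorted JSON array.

FIRST iteration:
round 1:
  A via A→b: +{b}
  B via B→a: +{a}
  C via C→a: +{a}
  S via S→B b: +{a}
  S via S→b: +{b}
  FIRST[S]={a,b}  FIRST[A]={b}  FIRST[B]={a}  FIRST[C]={a}
round 2:
  C via C→S: +{b}
  FIRST[S]={a,b}  FIRST[A]={b}  FIRST[B]={a}  FIRST[C]={a,b}
round 3: done
  FIRST[S]={a,b}  FIRST[A]={b}  FIRST[B]={a}  FIRST[C]={a,b}

FOLLOW sets:
initialize: $ ∈ FOLLOW(S)
[1]
  S→B b: FOLLOW(B) ⊇ FIRST(b) = {b}; new: +{b}
  S→b A: FOLLOW(A) ⊇ FOLLOW(S) ⊇ {$}; new: +{$}
  S→b C: FOLLOW(C) ⊇ FOLLOW(S) ⊇ {$}; new: +{$}
  S: {$}  A: {$}  B: {b}  C: {$}
[2] (stable)
  S: {$}  A: {$}  B: {b}  C: {$}

FOLLOW(B) = ["b"]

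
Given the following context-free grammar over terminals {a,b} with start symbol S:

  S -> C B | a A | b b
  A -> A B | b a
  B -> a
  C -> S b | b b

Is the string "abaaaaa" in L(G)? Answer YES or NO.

CNF form of G:
  S -> C B | T0 T0 | T1 A
  A -> A B | T0 T1
  B -> a
  C -> S T0 | T0 T0
  T0 -> b
  T1 -> a

CYK table (by increasing span):
  [0..0]={B,T1}  "a"  orig:{B}
  [1..1]={T0}  "b"  orig:{}
  [2..2]={B,T1}  "a"  orig:{B}
  [3..3]={B,T1}  "a"  orig:{B}
  [4..4]={B,T1}  "a"  orig:{B}
  [5..5]={B,T1}  "a"  orig:{B}
  [6..6]={B,T1}  "a"  orig:{B}
  [0..1]=∅  "ab"
  [1..2]={A}  "ba"
  [2..3]=∅  "aa"
  [3..4]=∅  "aa"
  [4..5]=∅  "aa"
  [5..6]=∅  "aa"
  [0..2]={S}  "aba"
  [1..3]={A}  "baa"
  [2..4]=∅  "aaa"
  [3..5]=∅  "aaa"
  [4..6]=∅  "aaa"
  [0..3]={S}  "abaa"
  [1..4]={A}  "baaa"
  [2..5]=∅  "aaaa"
  [3..6]=∅  "aaaa"
  [0..4]={S}  "abaaa"
  [1..5]={A}  "baaaa"
  [2..6]=∅  "aaaaa"
  [0..5]={S}  "abaaaa"
  [1..6]={A}  "baaaaa"
  [0..6]={S}  "abaaaaa"

S ∈ T[0,6] ⇒ YES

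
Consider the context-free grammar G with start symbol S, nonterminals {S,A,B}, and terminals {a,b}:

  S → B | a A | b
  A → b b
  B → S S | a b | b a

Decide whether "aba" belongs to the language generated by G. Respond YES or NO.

Convert to CNF:
  S -> S S | T0 T1 | T1 A | T1 T0 | b
  A -> T0 T0
  B -> S S | T0 T1 | T1 T0
  T0 -> b
  T1 -> a

Fill CYK table bottom-up:
  [0..0]={T1}  "a"  orig:{}
  [1..1]={S,T0}  "b"  orig:{S}
  [2..2]={T1}  "a"  orig:{}
  [0..1]={B,S}  "ab"
  [1..2]={B,S}  "ba"
  [0..2]=∅  "aba"

S ∉ T[0,2] ⇒ NO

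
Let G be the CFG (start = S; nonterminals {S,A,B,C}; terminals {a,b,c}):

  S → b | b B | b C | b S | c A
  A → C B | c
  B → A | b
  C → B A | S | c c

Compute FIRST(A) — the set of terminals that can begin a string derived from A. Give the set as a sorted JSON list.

FIRST sets, iterate to fixpoint:
[1]
  A via A→c: +{c}
  B via B→A: +{c}
  B via B→b: +{b}
  C via C→B A: +{b,c}
  S via S→b: +{b}
  S via S→c A: +{c}
  FIRST(S)={b,c}  FIRST(A)={c}  FIRST(B)={b,c}  FIRST(C)={b,c}
[2]
  A via A→C B: +{b}
  FIRST(S)={b,c}  FIRST(A)={b,c}  FIRST(B)={b,c}  FIRST(C)={b,c}
[3] (stable)
  FIRST(S)={b,c}  FIRST(A)={b,c}  FIRST(B)={b,c}  FIRST(C)={b,c}

FIRST(A) = ["b", "c"]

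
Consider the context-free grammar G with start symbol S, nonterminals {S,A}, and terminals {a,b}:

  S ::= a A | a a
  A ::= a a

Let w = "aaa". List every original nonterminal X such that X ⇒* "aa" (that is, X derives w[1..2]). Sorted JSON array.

CNF form of G:
  S -> T0 A | T0 T0
  A -> T0 T0
  T0 -> a

Fill CYK table bottom-up (cells [i..j] with 1 ≤ i ≤ j ≤ 2 only):
  T[1,1] 'a' = {T0}  orig:{}
  T[2,2] 'a' = {T0}  orig:{}
  T[1,2] 'aa' = {A,S}

Original NTs in T[1,2] deriving "aa": ["A", "S"]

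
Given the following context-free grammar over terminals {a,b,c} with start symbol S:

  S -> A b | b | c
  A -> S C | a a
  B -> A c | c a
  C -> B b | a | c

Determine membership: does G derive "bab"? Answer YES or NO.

Convert to CNF:
  S -> A T2 | b | c
  A -> S C | T0 T0
  B -> A T1 | T1 T0
  C -> B T2 | a | c
  T0 -> a
  T1 -> c
  T2 -> b

CYK fill:
  T[0,0] 'b' = {S,T2}  orig:{S}
  T[1,1] 'a' = {C,T0}  orig:{C}
  T[2,2] 'b' = {S,T2}  orig:{S}
  T[0,1] 'ba' = {A}
  T[1,2] 'ab' = ∅
  T[0,2] 'bab' = {S}

S ∈ T[0,2] ⇒ YES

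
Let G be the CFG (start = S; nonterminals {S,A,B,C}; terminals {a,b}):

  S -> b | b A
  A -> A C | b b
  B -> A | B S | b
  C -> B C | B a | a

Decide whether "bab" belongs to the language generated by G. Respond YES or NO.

Convert to CNF:
  S -> T0 A | b
  A -> A C | T0 T0
  B -> A C | B S | T0 T0 | b
  C -> B C | B T1 | a
  T0 -> b
  T1 -> a

CYK fill:
  [0..0]={B,S,T0}  "b"  orig:{B,S}
  [1..1]={C,T1}  "a"  orig:{C}
  [2..2]={B,S,T0}  "b"  orig:{B,S}
  [0..1]={C}  "ba"
  [1..2]=∅  "ab"
  [0..2]=∅  "bab"

S ∉ T[0,2] ⇒ NO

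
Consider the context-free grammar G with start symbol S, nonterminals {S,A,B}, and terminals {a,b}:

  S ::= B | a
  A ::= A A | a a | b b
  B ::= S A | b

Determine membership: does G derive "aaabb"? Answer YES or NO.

CNF form of G:
  S -> S A | a | b
  A -> A A | T0 T0 | T1 T1
  B -> S A | b
  T0 -> a
  T1 -> b

Fill CYK table bottom-up:
  T[0,0] 'a' = {S,T0}  orig:{S}
  T[1,1] 'a' = {S,T0}  orig:{S}
  T[2,2] 'a' = {S,T0}  orig:{S}
  T[3,3] 'b' = {B,S,T1}  orig:{B,S}
  T[4,4] 'b' = {B,S,T1}  orig:{B,S}
  T[0,1] 'aa' = {A}
  T[1,2] 'aa' = {A}
  T[2,3] 'ab' = ∅
  T[3,4] 'bb' = {A}
  T[0,2] 'aaa' = {B,S}
  T[1,3] 'aab' = ∅
  T[2,4] 'abb' = {B,S}
  T[0,3] 'aaab' = ∅
  T[1,4] 'aabb' = {A}
  T[0,4] 'aaabb' = {B,S}

S ∈ T[0,4] ⇒ YES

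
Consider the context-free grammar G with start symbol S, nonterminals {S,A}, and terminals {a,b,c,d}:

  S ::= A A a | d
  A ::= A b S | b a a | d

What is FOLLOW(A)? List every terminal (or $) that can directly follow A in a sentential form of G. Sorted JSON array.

FIRST iteration:
[1]
  A via A→b a a: +{b}
  A via A→d: +{d}
  S via S→A A a: +{b,d}
  S: {b,d}  A: {b,d}
[2] (stable)
  S: {b,d}  A: {b,d}

FOLLOW sets:
seed FOLLOW(S) with $
round 1:
  A→A b S: FOLLOW(A) ⊇ FIRST(b) = {b}; new: +{b}
  A→A b S: FOLLOW(S) ⊇ FOLLOW(A) ⊇ {b}; new: +{b}
  S→A A a: FOLLOW(A) ⊇ FIRST(A) = {b,d}; new: +{d}
  S→A A a: FOLLOW(A) ⊇ FIRST(a) = {a}; new: +{a}
  FOLLOW(S)={$,b}  FOLLOW(A)={a,b,d}
round 2:
  A→A b S: FOLLOW(S) ⊇ FOLLOW(A) ⊇ {a,b,d}; new: +{a,d}
  FOLLOW(S)={$,a,b,d}  FOLLOW(A)={a,b,d}
round 3: done
  FOLLOW(S)={$,a,b,d}  FOLLOW(A)={a,b,d}

FOLLOW(A) = ["a", "b", "d"]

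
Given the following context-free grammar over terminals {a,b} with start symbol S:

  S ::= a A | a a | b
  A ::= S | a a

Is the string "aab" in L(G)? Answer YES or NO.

Convert to CNF:
  S -> T0 A | T0 T0 | b
  A -> T0 A | T0 T0 | b
  T0 -> a

CYK fill:
  [0..0]={T0}  "a"  orig:{}
  [1..1]={T0}  "a"  orig:{}
  [2..2]={A,S}  "b"
  [0..1]={A,S}  "aa"
  [1..2]={A,S}  "ab"
  [0..2]={A,S}  "aab"

S ∈ T[0,2] ⇒ YES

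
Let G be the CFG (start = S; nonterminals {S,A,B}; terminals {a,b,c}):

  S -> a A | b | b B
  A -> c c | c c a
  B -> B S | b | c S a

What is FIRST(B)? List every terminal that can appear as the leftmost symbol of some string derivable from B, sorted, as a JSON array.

FIRST sets, iterate to fixpoint:
[1]
  A via A→c c: +{c}
  B via B→b: +{b}
  B via B→c S a: +{c}
  S via S→a A: +{a}
  S via S→b: +{b}
  S: {a,b}  A: {c}  B: {b,c}
[2] (stable)
  S: {a,b}  A: {c}  B: {b,c}

FIRST(B) = ["b", "c"]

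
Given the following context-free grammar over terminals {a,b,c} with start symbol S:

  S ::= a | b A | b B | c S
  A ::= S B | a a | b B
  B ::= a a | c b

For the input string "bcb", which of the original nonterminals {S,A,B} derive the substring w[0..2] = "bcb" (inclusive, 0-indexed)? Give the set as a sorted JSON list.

CNF form of G:
  S -> T1 A | T1 B | T2 S | a
  A -> S B | T0 T0 | T1 B
  B -> T0 T0 | T2 T1
  T0 -> a
  T1 -> b
  T2 -> c

CYK fill, restricted to cells inside w[0..2]:
  cell(0,0) b: {T1}  orig:{}
  cell(1,1) c: {T2}  orig:{}
  cell(2,2) b: {T1}  orig:{}
  cell(0,1) bc: ∅
  cell(1,2) cb: {B}
  cell(0,2) bcb: {A,S}

Original NTs in T[0,2] deriving "bcb": ["A", "S"]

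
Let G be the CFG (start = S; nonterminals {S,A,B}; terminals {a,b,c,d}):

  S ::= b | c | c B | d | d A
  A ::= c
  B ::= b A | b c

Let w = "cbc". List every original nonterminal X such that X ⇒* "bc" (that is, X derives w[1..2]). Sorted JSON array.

CNF form of G:
  S -> T1 B | T2 A | b | c | d
  A -> c
  B -> T0 A | T0 T1
  T0 -> b
  T1 -> c
  T2 -> d

Fill CYK table bottom-up — only the sub-triangle for w[1..2]:
  [1..1]={S,T0}  "b"  orig:{S}
  [2..2]={A,S,T1}  "c"  orig:{A,S}
  [1..2]={B}  "bc"

Original NTs in T[1,2] deriving "bc": ["B"]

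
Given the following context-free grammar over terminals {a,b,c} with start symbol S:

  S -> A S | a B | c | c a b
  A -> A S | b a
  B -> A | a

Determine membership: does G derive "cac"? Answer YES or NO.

Convert to CNF:
  S -> A S | T1 B | T2 X3 | c
  A -> A S | T0 T1
  B -> A S | T0 T1 | a
  T0 -> b
  T1 -> a
  T2 -> c
  X3 -> T1 T0

CYK fill:
  [0..0]={S,T2}  "c"  orig:{S}
  [1..1]={B,T1}  "a"  orig:{B}
  [2..2]={S,T2}  "c"  orig:{S}
  [0..1]=∅  "ca"
  [1..2]=∅  "ac"
  [0..2]=∅  "cac"

S ∉ T[0,2] ⇒ NO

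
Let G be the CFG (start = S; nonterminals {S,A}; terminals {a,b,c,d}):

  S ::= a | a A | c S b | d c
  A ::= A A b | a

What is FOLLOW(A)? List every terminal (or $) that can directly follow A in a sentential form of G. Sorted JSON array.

FIRST iteration:
[1]
  A via A→a: +{a}
  S via S→a: +{a}
  S via S→c S b: +{c}
  S via S→d c: +{d}
  FIRST[S]={a,c,d}  FIRST[A]={a}
[2] done
  FIRST[S]={a,c,d}  FIRST[A]={a}

Compute FOLLOW by fixpoint:
seed FOLLOW(S) with $
round 1:
  A→A A b: FOLLOW(A) ⊇ FIRST(A) = {a}; new: +{a}
  A→A A b: FOLLOW(A) ⊇ FIRST(b) = {b}; new: +{b}
  S→a A: FOLLOW(A) ⊇ FOLLOW(S) ⊇ {$}; new: +{$}
  S→c S b: FOLLOW(S) ⊇ FIRST(b) = {b}; new: +{b}
  S: {$,b}  A: {$,a,b}
round 2: — fixpoint
  S: {$,b}  A: {$,a,b}

FOLLOW(A) = ["$", "a", "b"]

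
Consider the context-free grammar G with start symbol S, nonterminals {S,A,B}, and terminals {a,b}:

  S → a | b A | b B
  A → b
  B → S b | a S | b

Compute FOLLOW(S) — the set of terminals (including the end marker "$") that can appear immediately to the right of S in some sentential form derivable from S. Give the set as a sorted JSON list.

Compute FIRST by fixpoint:
[1]
  A via A→b: +{b}
  B via B→a S: +{a}
  B via B→b: +{b}
  S via S→a: +{a}
  S via S→b A: +{b}
  S: {a,b}  A: {b}  B: {a,b}
[2] (no change)
  S: {a,b}  A: {b}  B: {a,b}

FOLLOW sets:
seed FOLLOW(S) with $
iter 1:
  B→S b: FOLLOW(S) ⊇ FIRST(b) = {b}; new: +{b}
  S→b A: FOLLOW(A) ⊇ FOLLOW(S) ⊇ {$,b}; new: +{$,b}
  S→b B: FOLLOW(B) ⊇ FOLLOW(S) ⊇ {$,b}; new: +{$,b}
  S: {$,b}  A: {$,b}  B: {$,b}
iter 2: — fixpoint
  S: {$,b}  A: {$,b}  B: {$,b}

FOLLOW(S) = ["$", "b"]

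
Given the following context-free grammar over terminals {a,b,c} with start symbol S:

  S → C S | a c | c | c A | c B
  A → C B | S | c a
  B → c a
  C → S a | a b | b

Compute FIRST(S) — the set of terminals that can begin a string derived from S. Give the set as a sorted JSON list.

FIRST iteration:
round 1:
  A via A→c a: +{c}
  B via B→c a: +{c}
  C via C→a b: +{a}
  C via C→b: +{b}
  S via S→C S: +{a,b}
  S via S→c: +{c}
  FIRST[S]={a,b,c}  FIRST[A]={c}  FIRST[B]={c}  FIRST[C]={a,b}
round 2:
  A via A→C B: +{a,b}
  C via C→S a: +{c}
  FIRST[S]={a,b,c}  FIRST[A]={a,b,c}  FIRST[B]={c}  FIRST[C]={a,b,c}
round 3: (stable)
  FIRST[S]={a,b,c}  FIRST[A]={a,b,c}  FIRST[B]={c}  FIRST[C]={a,b,c}

FIRST(S) = ["a", "b", "c"]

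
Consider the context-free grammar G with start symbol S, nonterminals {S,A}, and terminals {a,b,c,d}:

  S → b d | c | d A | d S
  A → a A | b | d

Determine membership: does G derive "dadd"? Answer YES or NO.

CNF form of G:
  S -> T1 T2 | T2 A | T2 S | c
  A -> T0 A | b | d
  T0 -> a
  T1 -> b
  T2 -> d

Fill CYK table bottom-up:
  T[0,0] 'd' = {A,T2}  orig:{A}
  T[1,1] 'a' = {T0}  orig:{}
  T[2,2] 'd' = {A,T2}  orig:{A}
  T[3,3] 'd' = {A,T2}  orig:{A}
  T[0,1] 'da' = ∅
  T[1,2] 'ad' = {A}
  T[2,3] 'dd' = {S}
  T[0,2] 'dad' = {S}
  T[1,3] 'add' = ∅
  T[0,3] 'dadd' = ∅

S ∉ T[0,3] ⇒ NO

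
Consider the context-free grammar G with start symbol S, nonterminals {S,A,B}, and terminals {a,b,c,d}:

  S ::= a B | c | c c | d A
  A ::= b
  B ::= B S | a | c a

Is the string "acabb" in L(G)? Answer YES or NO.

CNF form of G:
  S -> T0 T0 | T1 B | T2 A | c
  A -> b
  B -> B S | T0 T1 | a
  T0 -> c
  T1 -> a
  T2 -> d

CYK table (by increasing span):
  T[0,0] 'a' = {B,T1}  orig:{B}
  T[1,1] 'c' = {S,T0}  orig:{S}
  T[2,2] 'a' = {B,T1}  orig:{B}
  T[3,3] 'b' = {A}
  T[4,4] 'b' = {A}
  T[0,1] 'ac' = {B}
  T[1,2] 'ca' = {B}
  T[2,3] 'ab' = ∅
  T[3,4] 'bb' = ∅
  T[0,2] 'aca' = {S}
  T[1,3] 'cab' = ∅
  T[2,4] 'abb' = ∅
  T[0,3] 'acab' = ∅
  T[1,4] 'cabb' = ∅
  T[0,4] 'acabb' = ∅

S ∉ T[0,4] ⇒ NO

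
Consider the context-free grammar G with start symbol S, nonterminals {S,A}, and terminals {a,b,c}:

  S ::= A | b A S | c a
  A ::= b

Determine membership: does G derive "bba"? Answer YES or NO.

CNF form of G:
  S -> T0 X3 | T1 T2 | b
  A -> b
  T0 -> b
  T1 -> c
  T2 -> a
  X3 -> A S

Fill CYK table bottom-up:
  T[0,0] 'b' = {A,S,T0}  orig:{A,S}
  T[1,1] 'b' = {A,S,T0}  orig:{A,S}
  T[2,2] 'a' = {T2}  orig:{}
  T[0,1] 'bb' = {X3}  orig:{}
  T[1,2] 'ba' = ∅
  T[0,2] 'bba' = ∅

S ∉ T[0,2] ⇒ NO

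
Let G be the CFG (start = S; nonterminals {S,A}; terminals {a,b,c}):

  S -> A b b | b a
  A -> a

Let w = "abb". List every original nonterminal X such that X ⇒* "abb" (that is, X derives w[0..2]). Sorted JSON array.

Convert to CNF:
  S -> A X2 | T0 T1
  A -> a
  T0 -> b
  T1 -> a
  X2 -> T0 T0

CYK fill — only the sub-triangle for w[0..2]:
  T[0,0] 'a' = {A,T1}  orig:{A}
  T[1,1] 'b' = {T0}  orig:{}
  T[2,2] 'b' = {T0}  orig:{}
  T[0,1] 'ab' = ∅
  T[1,2] 'bb' = {X2}  orig:{}
  T[0,2] 'abb' = {S}

Original NTs in T[0,2] deriving "abb": ["S"]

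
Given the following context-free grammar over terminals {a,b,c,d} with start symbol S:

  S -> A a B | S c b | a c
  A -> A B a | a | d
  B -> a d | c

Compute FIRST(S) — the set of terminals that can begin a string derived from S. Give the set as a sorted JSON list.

Compute FIRST by fixpoint:
round 1:
  A via A→a: +{a}
  A via A→d: +{d}
  B via B→a d: +{a}
  B via B→c: +{c}
  S via S→A a B: +{a,d}
  FIRST(S)={a,d}  FIRST(A)={a,d}  FIRST(B)={a,c}
round 2: (no change)
  FIRST(S)={a,d}  FIRST(A)={a,d}  FIRST(B)={a,c}

FIRST(S) = ["a", "d"]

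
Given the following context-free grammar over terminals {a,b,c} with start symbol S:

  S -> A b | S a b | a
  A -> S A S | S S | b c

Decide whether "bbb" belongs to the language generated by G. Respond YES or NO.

Convert to CNF:
  S -> A T0 | S X4 | a
  A -> S S | S X3 | T0 T1
  T0 -> b
  T1 -> c
  T2 -> a
  X3 -> A S
  X4 -> T2 T0

CYK table (by increasing span):
  T[0,0] 'b' = {T0}  orig:{}
  T[1,1] 'b' = {T0}  orig:{}
  T[2,2] 'b' = {T0}  orig:{}
  T[0,1] 'bb' = ∅
  T[1,2] 'bb' = ∅
  T[0,2] 'bbb' = ∅

S ∉ T[0,2] ⇒ NO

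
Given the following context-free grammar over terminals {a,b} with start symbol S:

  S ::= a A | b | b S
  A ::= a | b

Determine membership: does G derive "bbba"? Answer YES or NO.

CNF form of G:
  S -> T0 A | T1 S | b
  A -> a | b
  T0 -> a
  T1 -> b

CYK table (by increasing span):
  cell(0,0) b: {A,S,T1}  orig:{A,S}
  cell(1,1) b: {A,S,T1}  orig:{A,S}
  cell(2,2) b: {A,S,T1}  orig:{A,S}
  cell(3,3) a: {A,T0}  orig:{A}
  cell(0,1) bb: {S}
  cell(1,2) bb: {S}
  cell(2,3) ba: ∅
  cell(0,2) bbb: {S}
  cell(1,3) bba: ∅
  cell(0,3) bbba: ∅

S ∉ T[0,3] ⇒ NO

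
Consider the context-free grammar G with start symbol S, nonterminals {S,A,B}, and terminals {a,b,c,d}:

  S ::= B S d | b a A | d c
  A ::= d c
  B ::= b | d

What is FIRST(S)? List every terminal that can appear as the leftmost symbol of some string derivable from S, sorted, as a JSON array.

FIRST sets, iterate to fixpoint:
iter 1:
  A via A→d c: +{d}
  B via B→b: +{b}
  B via B→d: +{d}
  S via S→B S d: +{b,d}
  FIRST[S]={b,d}  FIRST[A]={d}  FIRST[B]={b,d}
iter 2: (stable)
  FIRST[S]={b,d}  FIRST[A]={d}  FIRST[B]={b,d}

FIRST(S) = ["b", "d"]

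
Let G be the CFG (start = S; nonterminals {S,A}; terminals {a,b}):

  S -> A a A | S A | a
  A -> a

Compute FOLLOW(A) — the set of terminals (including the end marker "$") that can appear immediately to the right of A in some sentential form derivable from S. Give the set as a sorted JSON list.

FIRST iteration:
iter 1:
  A via A→a: +{a}
  S via S→A a A: +{a}
  S: {a}  A: {a}
iter 2: (stable)
  S: {a}  A: {a}

FOLLOW iteration:
FOLLOW(S) := {$}
[1]
  S→A a A: FOLLOW(A) ⊇ FIRST(a) = {a}; new: +{a}
  S→A a A: FOLLOW(A) ⊇ FOLLOW(S) ⊇ {$}; new: +{$}
  S→S A: FOLLOW(S) ⊇ FIRST(A) = {a}; new: +{a}
  FOLLOW(S)={$,a}  FOLLOW(A)={$,a}
[2] (stable)
  FOLLOW(S)={$,a}  FOLLOW(A)={$,a}

FOLLOW(A) = ["$", "a"]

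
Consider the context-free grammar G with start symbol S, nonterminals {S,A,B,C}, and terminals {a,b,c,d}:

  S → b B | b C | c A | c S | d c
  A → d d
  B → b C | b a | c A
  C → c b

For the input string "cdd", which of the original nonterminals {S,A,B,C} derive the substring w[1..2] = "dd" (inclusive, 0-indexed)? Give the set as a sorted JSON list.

CNF form of G:
  S -> T0 T3 | T1 B | T1 C | T3 A | T3 S
  A -> T0 T0
  B -> T1 C | T1 T2 | T3 A
  C -> T3 T1
  T0 -> d
  T1 -> b
  T2 -> a
  T3 -> c

CYK table (by increasing span), restricted to cells inside w[1..2]:
  [1..1]={T0}  "d"  orig:{}
  [2..2]={T0}  "d"  orig:{}
  [1..2]={A}  "dd"

Original NTs in T[1,2] deriving "dd": ["A"]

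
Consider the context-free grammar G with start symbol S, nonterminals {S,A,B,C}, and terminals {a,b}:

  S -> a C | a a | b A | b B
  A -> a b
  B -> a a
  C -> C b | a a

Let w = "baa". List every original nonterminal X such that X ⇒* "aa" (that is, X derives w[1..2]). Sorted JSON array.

CNF form of G:
  S -> T0 C | T0 T0 | T1 A | T1 B
  A -> T0 T1
  B -> T0 T0
  C -> C T1 | T0 T0
  T0 -> a
  T1 -> b

CYK table (by increasing span) — only the sub-triangle for w[1..2]:
  [1..1]={T0}  "a"  orig:{}
  [2..2]={T0}  "a"  orig:{}
  [1..2]={B,C,S}  "aa"

Original NTs in T[1,2] deriving "aa": ["B", "C", "S"]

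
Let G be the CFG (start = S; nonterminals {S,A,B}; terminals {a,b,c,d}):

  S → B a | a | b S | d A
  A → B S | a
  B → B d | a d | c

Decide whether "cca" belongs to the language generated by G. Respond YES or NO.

Convert to CNF:
  S -> B T1 | T0 A | T2 S | a
  A -> B S | a
  B -> B T0 | T1 T0 | c
  T0 -> d
  T1 -> a
  T2 -> b

Fill CYK table bottom-up:
  [0..0]={B}  "c"
  [1..1]={B}  "c"
  [2..2]={A,S,T1}  "a"  orig:{A,S}
  [0..1]=∅  "cc"
  [1..2]={A,S}  "ca"
  [0..2]={A}  "cca"

S ∉ T[0,2] ⇒ NO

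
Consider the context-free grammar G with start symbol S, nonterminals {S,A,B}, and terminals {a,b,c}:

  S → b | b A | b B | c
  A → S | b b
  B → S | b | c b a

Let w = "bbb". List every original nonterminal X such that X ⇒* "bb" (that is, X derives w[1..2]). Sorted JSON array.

CNF form of G:
  S -> T0 A | T0 B | b | c
  A -> T0 A | T0 B | T0 T0 | b | c
  B -> T0 A | T0 B | T1 X3 | b | c
  T0 -> b
  T1 -> c
  T2 -> a
  X3 -> T0 T2

Fill CYK table bottom-up (cells [i..j] with 1 ≤ i ≤ j ≤ 2 only):
  [1..1]={A,B,S,T0}  "b"  orig:{A,B,S}
  [2..2]={A,B,S,T0}  "b"  orig:{A,B,S}
  [1..2]={A,B,S}  "bb"

Original NTs in T[1,2] deriving "bb": ["A", "B", "S"]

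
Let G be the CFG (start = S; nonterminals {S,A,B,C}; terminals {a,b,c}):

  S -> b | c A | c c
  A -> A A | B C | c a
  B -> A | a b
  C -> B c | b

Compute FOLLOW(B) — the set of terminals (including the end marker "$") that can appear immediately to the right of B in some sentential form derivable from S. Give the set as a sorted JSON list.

FIRST iteration:
pass 1:
  A via A→c a: +{c}
  B via B→A: +{c}
  B via B→a b: +{a}
  C via C→B c: +{a,c}
  C via C→b: +{b}
  S via S→b: +{b}
  S via S→c A: +{c}
  FIRST(S)={b,c}  FIRST(A)={c}  FIRST(B)={a,c}  FIRST(C)={a,b,c}
pass 2:
  A via A→B C: +{a}
  FIRST(S)={b,c}  FIRST(A)={a,c}  FIRST(B)={a,c}  FIRST(C)={a,b,c}
pass 3: — fixpoint
  FIRST(S)={b,c}  FIRST(A)={a,c}  FIRST(B)={a,c}  FIRST(C)={a,b,c}

FOLLOW sets:
FOLLOW(S) := {$}
iter 1:
  A→A A: FOLLOW(A) ⊇ FIRST(A) = {a,c}; new: +{a,c}
  A→B C: FOLLOW(B) ⊇ FIRST(C) = {a,b,c}; new: +{a,b,c}
  A→B C: FOLLOW(C) ⊇ FOLLOW(A) ⊇ {a,c}; new: +{a,c}
  B→A: FOLLOW(A) ⊇ FOLLOW(B) ⊇ {a,b,c}; new: +{b}
  S→c A: FOLLOW(A) ⊇ FOLLOW(S) ⊇ {$}; new: +{$}
  FOLLOW[S]={$}  FOLLOW[A]={$,a,b,c}  FOLLOW[B]={a,b,c}  FOLLOW[C]={a,c}
iter 2:
  A→B C: FOLLOW(C) ⊇ FOLLOW(A) ⊇ {$,a,b,c}; new: +{$,b}
  FOLLOW[S]={$}  FOLLOW[A]={$,a,b,c}  FOLLOW[B]={a,b,c}  FOLLOW[C]={$,a,b,c}
iter 3: (stable)
  FOLLOW[S]={$}  FOLLOW[A]={$,a,b,c}  FOLLOW[B]={a,b,c}  FOLLOW[C]={$,a,b,c}

FOLLOW(B) = ["a", "b", "c"]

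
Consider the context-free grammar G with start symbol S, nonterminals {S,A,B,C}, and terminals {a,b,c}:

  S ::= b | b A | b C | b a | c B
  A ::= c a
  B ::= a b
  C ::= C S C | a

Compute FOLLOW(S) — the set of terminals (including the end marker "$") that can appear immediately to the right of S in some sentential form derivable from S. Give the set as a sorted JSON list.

Compute FIRST by fixpoint:
iter 1:
  A via A→c a: +{c}
  B via B→a b: +{a}
  C via C→a: +{a}
  S via S→b: +{b}
  S via S→c B: +{c}
  FIRST[S]={b,c}  FIRST[A]={c}  FIRST[B]={a}  FIRST[C]={a}
iter 2: (stable)
  FIRST[S]={b,c}  FIRST[A]={c}  FIRST[B]={a}  FIRST[C]={a}

Compute FOLLOW by fixpoint:
initialize: $ ∈ FOLLOW(S)
pass 1:
  C→C S C: FOLLOW(C) ⊇ FIRST(S) = {b,c}; new: +{b,c}
  C→C S C: FOLLOW(S) ⊇ FIRST(C) = {a}; new: +{a}
  S→b A: FOLLOW(A) ⊇ FOLLOW(S) ⊇ {$,a}; new: +{$,a}
  S→b C: FOLLOW(C) ⊇ FOLLOW(S) ⊇ {$,a}; new: +{$,a}
  S→c B: FOLLOW(B) ⊇ FOLLOW(S) ⊇ {$,a}; new: +{$,a}
  FOLLOW(S)={$,a}  FOLLOW(A)={$,a}  FOLLOW(B)={$,a}  FOLLOW(C)={$,a,b,c}
pass 2: (stable)
  FOLLOW(S)={$,a}  FOLLOW(A)={$,a}  FOLLOW(B)={$,a}  FOLLOW(C)={$,a,b,c}

FOLLOW(S) = ["$", "a"]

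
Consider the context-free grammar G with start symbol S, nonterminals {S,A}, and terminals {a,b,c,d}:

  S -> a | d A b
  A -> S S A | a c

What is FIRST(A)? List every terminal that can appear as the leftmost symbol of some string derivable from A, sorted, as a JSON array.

Compute FIRST by fixpoint:
[1]
  A via A→a c: +{a}
  S via S→a: +{a}
  S via S→d A b: +{d}
  S: {a,d}  A: {a}
[2]
  A via A→S S A: +{d}
  S: {a,d}  A: {a,d}
[3] — fixpoint
  S: {a,d}  A: {a,d}

FIRST(A) = ["a", "d"]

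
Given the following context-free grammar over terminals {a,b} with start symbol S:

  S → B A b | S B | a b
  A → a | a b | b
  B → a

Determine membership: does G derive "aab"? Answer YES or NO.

CNF form of G:
  S -> B X2 | S B | T0 T1
  A -> T0 T1 | a | b
  B -> a
  T0 -> a
  T1 -> b
  X2 -> A T1

CYK fill:
  T[0,0] 'a' = {A,B,T0}  orig:{A,B}
  T[1,1] 'a' = {A,B,T0}  orig:{A,B}
  T[2,2] 'b' = {A,T1}  orig:{A}
  T[0,1] 'aa' = ∅
  T[1,2] 'ab' = {A,S,X2}  orig:{A,S}
  T[0,2] 'aab' = {S}

S ∈ T[0,2] ⇒ YES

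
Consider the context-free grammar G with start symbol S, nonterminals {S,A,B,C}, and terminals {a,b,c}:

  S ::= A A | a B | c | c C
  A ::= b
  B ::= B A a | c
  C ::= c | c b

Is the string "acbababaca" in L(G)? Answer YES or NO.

CNF form of G:
  S -> A A | T0 B | T1 C | c
  A -> b
  B -> B X3 | c
  C -> T1 T2 | c
  T0 -> a
  T1 -> c
  T2 -> b
  X3 -> A T0

CYK table (by increasing span):
  [0..0]={T0}  "a"  orig:{}
  [1..1]={B,C,S,T1}  "c"  orig:{B,C,S}
  [2..2]={A,T2}  "b"  orig:{A}
  [3..3]={T0}  "a"  orig:{}
  [4..4]={A,T2}  "b"  orig:{A}
  [5..5]={T0}  "a"  orig:{}
  [6..6]={A,T2}  "b"  orig:{A}
  [7..7]={T0}  "a"  orig:{}
  [8..8]={B,C,S,T1}  "c"  orig:{B,C,S}
  [9..9]={T0}  "a"  orig:{}
  [0..1]={S}  "ac"
  [1..2]={C}  "cb"
  [2..3]={X3}  "ba"  orig:{}
  [3..4]=∅  "ab"
  [4..5]={X3}  "ba"  orig:{}
  [5..6]=∅  "ab"
  [6..7]={X3}  "ba"  orig:{}
  [7..8]={S}  "ac"
  [8..9]=∅  "ca"
  [0..2]=∅  "acb"
  [1..3]={B}  "cba"
  [2..4]=∅  "bab"
  [3..5]=∅  "aba"
  [4..6]=∅  "bab"
  [5..7]=∅  "aba"
  [6..8]=∅  "bac"
  [7..9]=∅  "aca"
  [0..3]={S}  "acba"
  [1..4]=∅  "cbab"
  [2..5]=∅  "baba"
  [3..6]=∅  "abab"
  [4..7]=∅  "baba"
  [5..8]=∅  "abac"
  [6..9]=∅  "baca"
  [0..4]=∅  "acbab"
  [1..5]={B}  "cbaba"
  [2..6]=∅  "babab"
  [3..7]=∅  "ababa"
  [4..8]=∅  "babac"
  [5..9]=∅  "abaca"
  [0..5]={S}  "acbaba"
  [1..6]=∅  "cbabab"
  [2..7]=∅  "bababa"
  [3..8]=∅  "ababac"
  [4..9]=∅  "babaca"
  [0..6]=∅  "acbabab"
  [1..7]={B}  "cbababa"
  [2..8]=∅  "bababac"
  [3..9]=∅  "ababaca"
  [0..7]={S}  "acbababa"
  [1..8]=∅  "cbababac"
  [2..9]=∅  "bababaca"
  [0..8]=∅  "acbababac"
  [1..9]=∅  "cbababaca"
  [0..9]=∅  "acbababaca"

S ∉ T[0,9] ⇒ NO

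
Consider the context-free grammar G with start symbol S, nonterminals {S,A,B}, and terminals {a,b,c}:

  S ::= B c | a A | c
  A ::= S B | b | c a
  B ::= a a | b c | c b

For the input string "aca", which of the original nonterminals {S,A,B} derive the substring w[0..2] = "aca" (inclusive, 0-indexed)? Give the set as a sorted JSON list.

Convert to CNF:
  S -> B T0 | T1 A | c
  A -> S B | T0 T1 | b
  B -> T0 T2 | T1 T1 | T2 T0
  T0 -> c
  T1 -> a
  T2 -> b

CYK fill (cells [i..j] with 0 ≤ i ≤ j ≤ 2 only):
  T[0,0] 'a' = {T1}  orig:{}
  T[1,1] 'c' = {S,T0}  orig:{S}
  T[2,2] 'a' = {T1}  orig:{}
  T[0,1] 'ac' = ∅
  T[1,2] 'ca' = {A}
  T[0,2] 'aca' = {S}

Original NTs in T[0,2] deriving "aca": ["S"]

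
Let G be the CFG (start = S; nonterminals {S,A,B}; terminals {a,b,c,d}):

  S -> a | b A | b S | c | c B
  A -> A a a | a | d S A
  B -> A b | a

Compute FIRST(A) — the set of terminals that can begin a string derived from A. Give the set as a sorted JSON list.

FIRST iteration:
[1]
  A via A→a: +{a}
  A via A→d S A: +{d}
  B via B→A b: +{a,d}
  S via S→a: +{a}
  S via S→b A: +{b}
  S via S→c: +{c}
  FIRST[S]={a,b,c}  FIRST[A]={a,d}  FIRST[B]={a,d}
[2] (stable)
  FIRST[S]={a,b,c}  FIRST[A]={a,d}  FIRST[B]={a,d}

FIRST(A) = ["a", "d"]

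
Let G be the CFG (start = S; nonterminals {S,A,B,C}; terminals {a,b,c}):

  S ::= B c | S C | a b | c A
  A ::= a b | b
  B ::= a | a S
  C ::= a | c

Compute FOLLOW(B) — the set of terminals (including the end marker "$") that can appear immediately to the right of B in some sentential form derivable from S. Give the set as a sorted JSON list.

FIRST iteration:
pass 1:
  A via A→a b: +{a}
  A via A→b: +{b}
  B via B→a: +{a}
  C via C→a: +{a}
  C via C→c: +{c}
  S via S→B c: +{a}
  S via S→c A: +{c}
  FIRST[S]={a,c}  FIRST[A]={a,b}  FIRST[B]={a}  FIRST[C]={a,c}
pass 2: — fixpoint
  FIRST[S]={a,c}  FIRST[A]={a,b}  FIRST[B]={a}  FIRST[C]={a,c}

FOLLOW iteration:
initialize: $ ∈ FOLLOW(S)
iter 1:
  S→B c: FOLLOW(B) ⊇ FIRST(c) = {c}; new: +{c}
  S→S C: FOLLOW(S) ⊇ FIRST(C) = {a,c}; new: +{a,c}
  S→S C: FOLLOW(C) ⊇ FOLLOW(S) ⊇ {$,a,c}; new: +{$,a,c}
  S→c A: FOLLOW(A) ⊇ FOLLOW(S) ⊇ {$,a,c}; new: +{$,a,c}
  FOLLOW(S)={$,a,c}  FOLLOW(A)={$,a,c}  FOLLOW(B)={c}  FOLLOW(C)={$,a,c}
iter 2: done
  FOLLOW(S)={$,a,c}  FOLLOW(A)={$,a,c}  FOLLOW(B)={c}  FOLLOW(C)={$,a,c}

FOLLOW(B) = ["c"]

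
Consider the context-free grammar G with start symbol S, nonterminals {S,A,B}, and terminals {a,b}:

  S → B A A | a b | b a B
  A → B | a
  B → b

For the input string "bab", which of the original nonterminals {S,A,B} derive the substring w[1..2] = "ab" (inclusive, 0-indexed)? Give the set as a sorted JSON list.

Convert to CNF:
  S -> B X2 | T0 T1 | T1 X3
  A -> a | b
  B -> b
  T0 -> a
  T1 -> b
  X2 -> A A
  X3 -> T0 B

CYK table (by increasing span), restricted to cells inside w[1..2]:
  T[1,1] 'a' = {A,T0}  orig:{A}
  T[2,2] 'b' = {A,B,T1}  orig:{A,B}
  T[1,2] 'ab' = {S,X2,X3}  orig:{S}

Original NTs in T[1,2] deriving "ab": ["S"]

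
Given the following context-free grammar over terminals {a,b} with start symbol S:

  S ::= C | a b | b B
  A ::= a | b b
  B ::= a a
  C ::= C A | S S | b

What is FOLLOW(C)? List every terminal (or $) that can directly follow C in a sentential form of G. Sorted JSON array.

Compute FIRST by fixpoint:
round 1:
  A via A→a: +{a}
  A via A→b b: +{b}
  B via B→a a: +{a}
  C via C→b: +{b}
  S via S→C: +{b}
  S via S→a b: +{a}
  FIRST[S]={a,b}  FIRST[A]={a,b}  FIRST[B]={a}  FIRST[C]={b}
round 2:
  C via C→S S: +{a}
  FIRST[S]={a,b}  FIRST[A]={a,b}  FIRST[B]={a}  FIRST[C]={a,b}
round 3: — fixpoint
  FIRST[S]={a,b}  FIRST[A]={a,b}  FIRST[B]={a}  FIRST[C]={a,b}

Compute FOLLOW by fixpoint:
seed FOLLOW(S) with $
iter 1:
  C→C A: FOLLOW(C) ⊇ FIRST(A) = {a,b}; new: +{a,b}
  C→C A: FOLLOW(A) ⊇ FOLLOW(C) ⊇ {a,b}; new: +{a,b}
  C→S S: FOLLOW(S) ⊇ FIRST(S) = {a,b}; new: +{a,b}
  S→C: FOLLOW(C) ⊇ FOLLOW(S) ⊇ {$,a,b}; new: +{$}
  S→b B: FOLLOW(B) ⊇ FOLLOW(S) ⊇ {$,a,b}; new: +{$,a,b}
  FOLLOW(S)={$,a,b}  FOLLOW(A)={a,b}  FOLLOW(B)={$,a,b}  FOLLOW(C)={$,a,b}
iter 2:
  C→C A: FOLLOW(A) ⊇ FOLLOW(C) ⊇ {$,a,b}; new: +{$}
  FOLLOW(S)={$,a,b}  FOLLOW(A)={$,a,b}  FOLLOW(B)={$,a,b}  FOLLOW(C)={$,a,b}
iter 3: — fixpoint
  FOLLOW(S)={$,a,b}  FOLLOW(A)={$,a,b}  FOLLOW(B)={$,a,b}  FOLLOW(C)={$,a,b}

FOLLOW(C) = ["$", "a", "b"]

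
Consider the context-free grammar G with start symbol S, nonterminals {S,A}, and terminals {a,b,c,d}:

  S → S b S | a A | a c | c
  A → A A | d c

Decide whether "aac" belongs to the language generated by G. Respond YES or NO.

Convert to CNF:
  S -> S X4 | T3 A | T3 T1 | c
  A -> A A | T0 T1
  T0 -> d
  T1 -> c
  T2 -> b
  T3 -> a
  X4 -> T2 S

CYK fill:
  [0..0]={T3}  "a"  orig:{}
  [1..1]={T3}  "a"  orig:{}
  [2..2]={S,T1}  "c"  orig:{S}
  [0..1]=∅  "aa"
  [1..2]={S}  "ac"
  [0..2]=∅  "aac"

S ∉ T[0,2] ⇒ NO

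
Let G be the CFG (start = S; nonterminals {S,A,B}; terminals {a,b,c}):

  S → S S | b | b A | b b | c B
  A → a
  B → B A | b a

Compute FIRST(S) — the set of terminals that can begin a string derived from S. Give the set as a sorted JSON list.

FIRST sets, iterate to fixpoint:
round 1:
  A via A→a: +{a}
  B via B→b a: +{b}
  S via S→b: +{b}
  S via S→c B: +{c}
  FIRST(S)={b,c}  FIRST(A)={a}  FIRST(B)={b}
round 2: (stable)
  FIRST(S)={b,c}  FIRST(A)={a}  FIRST(B)={b}

FIRST(S) = ["b", "c"]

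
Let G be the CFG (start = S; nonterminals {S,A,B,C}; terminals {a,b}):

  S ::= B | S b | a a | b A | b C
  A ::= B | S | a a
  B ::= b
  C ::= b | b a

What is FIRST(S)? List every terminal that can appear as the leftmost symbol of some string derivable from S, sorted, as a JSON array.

Compute FIRST by fixpoint:
round 1:
  A via A→a a: +{a}
  B via B→b: +{b}
  C via C→b: +{b}
  S via S→B: +{b}
  S via S→a a: +{a}
  FIRST(S)={a,b}  FIRST(A)={a}  FIRST(B)={b}  FIRST(C)={b}
round 2:
  A via A→B: +{b}
  FIRST(S)={a,b}  FIRST(A)={a,b}  FIRST(B)={b}  FIRST(C)={b}
round 3: (stable)
  FIRST(S)={a,b}  FIRST(A)={a,b}  FIRST(B)={b}  FIRST(C)={b}

FIRST(S) = ["a", "b"]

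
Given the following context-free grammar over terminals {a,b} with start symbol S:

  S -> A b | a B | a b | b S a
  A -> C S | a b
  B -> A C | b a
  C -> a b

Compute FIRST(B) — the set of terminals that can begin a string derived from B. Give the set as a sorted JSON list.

FIRST sets, iterate to fixpoint:
round 1:
  A via A→a b: +{a}
  B via B→A C: +{a}
  B via B→b a: +{b}
  C via C→a b: +{a}
  S via S→A b: +{a}
  S via S→b S a: +{b}
  FIRST[S]={a,b}  FIRST[A]={a}  FIRST[B]={a,b}  FIRST[C]={a}
round 2: (stable)
  FIRST[S]={a,b}  FIRST[A]={a}  FIRST[B]={a,b}  FIRST[C]={a}

FIRST(B) = ["a", "b"]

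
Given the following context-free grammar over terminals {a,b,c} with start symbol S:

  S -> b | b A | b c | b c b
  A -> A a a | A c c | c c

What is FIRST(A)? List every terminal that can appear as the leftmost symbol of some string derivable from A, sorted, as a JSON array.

Compute FIRST by fixpoint:
pass 1:
  A via A→c c: +{c}
  S via S→b: +{b}
  FIRST(S)={b}  FIRST(A)={c}
pass 2: (stable)
  FIRST(S)={b}  FIRST(A)={c}

FIRST(A) = ["c"]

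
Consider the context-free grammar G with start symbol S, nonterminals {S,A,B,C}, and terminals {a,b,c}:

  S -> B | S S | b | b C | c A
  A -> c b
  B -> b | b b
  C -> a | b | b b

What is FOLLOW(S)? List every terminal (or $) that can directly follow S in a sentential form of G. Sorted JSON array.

FIRST sets, iterate to fixpoint:
iter 1:
  A via A→c b: +{c}
  B via B→b: +{b}
  C via C→a: +{a}
  C via C→b: +{b}
  S via S→B: +{b}
  S via S→c A: +{c}
  FIRST[S]={b,c}  FIRST[A]={c}  FIRST[B]={b}  FIRST[C]={a,b}
iter 2: done
  FIRST[S]={b,c}  FIRST[A]={c}  FIRST[B]={b}  FIRST[C]={a,b}

FOLLOW sets:
FOLLOW(S) := {$}
iter 1:
  S→B: FOLLOW(B) ⊇ FOLLOW(S) ⊇ {$}; new: +{$}
  S→S S: FOLLOW(S) ⊇ FIRST(S) = {b,c}; new: +{b,c}
  S→b C: FOLLOW(C) ⊇ FOLLOW(S) ⊇ {$,b,c}; new: +{$,b,c}
  S→c A: FOLLOW(A) ⊇ FOLLOW(S) ⊇ {$,b,c}; new: +{$,b,c}
  FOLLOW(S)={$,b,c}  FOLLOW(A)={$,b,c}  FOLLOW(B)={$}  FOLLOW(C)={$,b,c}
iter 2:
  S→B: FOLLOW(B) ⊇ FOLLOW(S) ⊇ {$,b,c}; new: +{b,c}
  FOLLOW(S)={$,b,c}  FOLLOW(A)={$,b,c}  FOLLOW(B)={$,b,c}  FOLLOW(C)={$,b,c}
iter 3: (stable)
  FOLLOW(S)={$,b,c}  FOLLOW(A)={$,b,c}  FOLLOW(B)={$,b,c}  FOLLOW(C)={$,b,c}

FOLLOW(S) = ["$", "b", "c"]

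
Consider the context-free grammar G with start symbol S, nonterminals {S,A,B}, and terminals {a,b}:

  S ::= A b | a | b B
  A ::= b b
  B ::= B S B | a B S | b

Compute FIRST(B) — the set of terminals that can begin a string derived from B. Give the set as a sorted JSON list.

FIRST iteration:
pass 1:
  A via A→b b: +{b}
  B via B→a B S: +{a}
  B via B→b: +{b}
  S via S→A b: +{b}
  S via S→a: +{a}
  S: {a,b}  A: {b}  B: {a,b}
pass 2: — fixpoint
  S: {a,b}  A: {b}  B: {a,b}

FIRST(B) = ["a", "b"]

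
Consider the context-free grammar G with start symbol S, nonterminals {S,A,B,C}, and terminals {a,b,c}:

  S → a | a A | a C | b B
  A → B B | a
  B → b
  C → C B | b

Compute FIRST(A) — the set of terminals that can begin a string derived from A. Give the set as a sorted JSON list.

FIRST sets, iterate to fixpoint:
[1]
  A via A→a: +{a}
  B via B→b: +{b}
  C via C→b: +{b}
  S via S→a: +{a}
  S via S→b B: +{b}
  FIRST[S]={a,b}  FIRST[A]={a}  FIRST[B]={b}  FIRST[C]={b}
[2]
  A via A→B B: +{b}
  FIRST[S]={a,b}  FIRST[A]={a,b}  FIRST[B]={b}  FIRST[C]={b}
[3] done
  FIRST[S]={a,b}  FIRST[A]={a,b}  FIRST[B]={b}  FIRST[C]={b}

FIRST(A) = ["a", "b"]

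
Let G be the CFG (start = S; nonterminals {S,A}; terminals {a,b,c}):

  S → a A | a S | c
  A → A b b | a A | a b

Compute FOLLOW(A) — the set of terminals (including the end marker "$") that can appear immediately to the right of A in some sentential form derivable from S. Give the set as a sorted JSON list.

Compute FIRST by fixpoint:
iter 1:
  A via A→a A: +{a}
  S via S→a A: +{a}
  S via S→c: +{c}
  FIRST[S]={a,c}  FIRST[A]={a}
iter 2: (no change)
  FIRST[S]={a,c}  FIRST[A]={a}

FOLLOW sets:
seed FOLLOW(S) with $
round 1:
  A→A b b: FOLLOW(A) ⊇ FIRST(b) = {b}; new: +{b}
  S→a A: FOLLOW(A) ⊇ FOLLOW(S) ⊇ {$}; new: +{$}
  FOLLOW(S)={$}  FOLLOW(A)={$,b}
round 2: — fixpoint
  FOLLOW(S)={$}  FOLLOW(A)={$,b}

FOLLOW(A) = ["$", "b"]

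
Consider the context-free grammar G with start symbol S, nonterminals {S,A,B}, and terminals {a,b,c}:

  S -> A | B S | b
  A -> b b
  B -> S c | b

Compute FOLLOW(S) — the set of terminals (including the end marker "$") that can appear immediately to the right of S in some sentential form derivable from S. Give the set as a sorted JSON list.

FIRST sets, iterate to fixpoint:
[1]
  A via A→b b: +{b}
  B via B→b: +{b}
  S via S→A: +{b}
  FIRST(S)={b}  FIRST(A)={b}  FIRST(B)={b}
[2] (stable)
  FIRST(S)={b}  FIRST(A)={b}  FIRST(B)={b}

FOLLOW sets:
FOLLOW(S) := {$}
round 1:
  B→S c: FOLLOW(S) ⊇ FIRST(c) = {c}; new: +{c}
  S→A: FOLLOW(A) ⊇ FOLLOW(S) ⊇ {$,c}; new: +{$,c}
  S→B S: FOLLOW(B) ⊇ FIRST(S) = {b}; new: +{b}
  S: {$,c}  A: {$,c}  B: {b}
round 2: (stable)
  S: {$,c}  A: {$,c}  B: {b}

FOLLOW(S) = ["$", "c"]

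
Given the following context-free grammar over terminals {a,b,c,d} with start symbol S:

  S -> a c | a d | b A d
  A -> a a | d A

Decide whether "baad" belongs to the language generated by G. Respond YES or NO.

CNF form of G:
  S -> T0 T1 | T0 T2 | T3 X4
  A -> T0 T0 | T1 A
  T0 -> a
  T1 -> d
  T2 -> c
  T3 -> b
  X4 -> A T1

Fill CYK table bottom-up:
  cell(0,0) b: {T3}  orig:{}
  cell(1,1) a: {T0}  orig:{}
  cell(2,2) a: {T0}  orig:{}
  cell(3,3) d: {T1}  orig:{}
  cell(0,1) ba: ∅
  cell(1,2) aa: {A}
  cell(2,3) ad: {S}
  cell(0,2) baa: ∅
  cell(1,3) aad: {X4}  orig:{}
  cell(0,3) baad: {S}

S ∈ T[0,3] ⇒ YES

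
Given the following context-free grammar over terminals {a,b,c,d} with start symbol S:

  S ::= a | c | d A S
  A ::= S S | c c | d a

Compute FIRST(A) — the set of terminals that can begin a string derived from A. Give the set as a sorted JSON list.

FIRST iteration:
iter 1:
  A via A→c c: +{c}
  A via A→d a: +{d}
  S via S→a: +{a}
  S via S→c: +{c}
  S via S→d A S: +{d}
  FIRST(S)={a,c,d}  FIRST(A)={c,d}
iter 2:
  A via A→S S: +{a}
  FIRST(S)={a,c,d}  FIRST(A)={a,c,d}
iter 3: done
  FIRST(S)={a,c,d}  FIRST(A)={a,c,d}

FIRST(A) = ["a", "c", "d"]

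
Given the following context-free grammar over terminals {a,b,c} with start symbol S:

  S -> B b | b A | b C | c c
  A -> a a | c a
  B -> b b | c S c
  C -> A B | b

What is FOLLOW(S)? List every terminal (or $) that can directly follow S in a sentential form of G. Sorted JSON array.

FIRST iteration:
iter 1:
  A via A→a a: +{a}
  A via A→c a: +{c}
  B via B→b b: +{b}
  B via B→c S c: +{c}
  C via C→A B: +{a,c}
  C via C→b: +{b}
  S via S→B b: +{b,c}
  FIRST[S]={b,c}  FIRST[A]={a,c}  FIRST[B]={b,c}  FIRST[C]={a,b,c}
iter 2: (no change)
  FIRST[S]={b,c}  FIRST[A]={a,c}  FIRST[B]={b,c}  FIRST[C]={a,b,c}

Compute FOLLOW by fixpoint:
seed FOLLOW(S) with $
round 1:
  B→c S c: FOLLOW(S) ⊇ FIRST(c) = {c}; new: +{c}
  C→A B: FOLLOW(A) ⊇ FIRST(B) = {b,c}; new: +{b,c}
  S→B b: FOLLOW(B) ⊇ FIRST(b) = {b}; new: +{b}
  S→b A: FOLLOW(A) ⊇ FOLLOW(S) ⊇ {$,c}; new: +{$}
  S→b C: FOLLOW(C) ⊇ FOLLOW(S) ⊇ {$,c}; new: +{$,c}
  FOLLOW(S)={$,c}  FOLLOW(A)={$,b,c}  FOLLOW(B)={b}  FOLLOW(C)={$,c}
round 2:
  C→A B: FOLLOW(B) ⊇ FOLLOW(C) ⊇ {$,c}; new: +{$,c}
  FOLLOW(S)={$,c}  FOLLOW(A)={$,b,c}  FOLLOW(B)={$,b,c}  FOLLOW(C)={$,c}
round 3: (no change)
  FOLLOW(S)={$,c}  FOLLOW(A)={$,b,c}  FOLLOW(B)={$,b,c}  FOLLOW(C)={$,c}

FOLLOW(S) = ["$", "c"]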